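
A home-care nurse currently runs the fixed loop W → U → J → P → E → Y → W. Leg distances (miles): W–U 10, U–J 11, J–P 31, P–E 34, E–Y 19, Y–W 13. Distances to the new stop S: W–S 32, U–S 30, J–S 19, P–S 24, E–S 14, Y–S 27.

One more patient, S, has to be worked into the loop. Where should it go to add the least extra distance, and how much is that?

+4 miles — insert S between P and E.

Insertion cost between consecutive stops i–j is d(i,S) + d(S,j) − d(i,j):
  between W and U: 32 + 30 − 10 = 52
  between U and J: 30 + 19 − 11 = 38
  between J and P: 19 + 24 − 31 = 12
  between P and E: 24 + 14 − 34 = 4
  between E and Y: 14 + 27 − 19 = 22
  between Y and W: 27 + 32 − 13 = 46
Cheapest insertion is between P and E, adding 4.
New total = 118 + 4 = 122.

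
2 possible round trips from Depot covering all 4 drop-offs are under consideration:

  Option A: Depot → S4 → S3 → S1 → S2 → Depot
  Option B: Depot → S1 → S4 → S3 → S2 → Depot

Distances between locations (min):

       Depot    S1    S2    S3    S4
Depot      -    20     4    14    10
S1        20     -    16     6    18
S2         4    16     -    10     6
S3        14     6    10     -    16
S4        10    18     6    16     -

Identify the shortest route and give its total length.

Option A: 10 + 16 + 6 + 16 + 4 = 52
Option B: 20 + 18 + 16 + 10 + 4 = 68

52 min — Option A is the shortest.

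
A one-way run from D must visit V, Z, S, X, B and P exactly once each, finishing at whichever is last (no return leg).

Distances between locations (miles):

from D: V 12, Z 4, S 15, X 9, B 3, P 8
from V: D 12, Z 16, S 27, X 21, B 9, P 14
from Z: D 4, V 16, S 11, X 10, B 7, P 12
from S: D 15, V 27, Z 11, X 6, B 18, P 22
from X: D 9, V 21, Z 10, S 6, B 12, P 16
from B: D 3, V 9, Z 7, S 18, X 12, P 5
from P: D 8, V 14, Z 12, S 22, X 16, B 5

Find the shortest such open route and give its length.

There are 6! = 720 possible orderings.
D → V → Z → S → X → B → P: 12+16+11+6+12+5 = 62
D → V → Z → S → X → P → B: 12+16+11+6+16+5 = 66
D → V → Z → S → B → X → P: 12+16+11+18+12+16 = 85
D → V → Z → S → B → P → X: 12+16+11+18+5+16 = 78
D → V → Z → S → P → X → B: 12+16+11+22+16+12 = 89
D → V → Z → S → P → B → X: 12+16+11+22+5+12 = 78
D → V → Z → X → S → B → P: 12+16+10+6+18+5 = 67
D → V → Z → X → S → P → B: 12+16+10+6+22+5 = 71
… (712 more)
D → Z → S → X → P → B → V: 4+11+6+16+5+9 = 51  ← best
The minimum is 51.
One shortest path: D → Z → S → X → P → B → V.

Shortest open route: 51 miles.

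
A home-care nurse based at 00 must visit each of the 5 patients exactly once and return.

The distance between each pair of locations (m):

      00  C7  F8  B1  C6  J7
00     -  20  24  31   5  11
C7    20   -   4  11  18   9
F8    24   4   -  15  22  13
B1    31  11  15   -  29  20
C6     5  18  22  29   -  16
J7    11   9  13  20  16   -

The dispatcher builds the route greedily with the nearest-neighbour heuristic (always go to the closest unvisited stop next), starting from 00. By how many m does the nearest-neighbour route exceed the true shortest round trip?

00: C6=5, J7=11, C7=20, F8=24, B1=31 ⇒ C6
C6: J7=16, C7=18, F8=22, B1=29 ⇒ J7
J7: C7=9, F8=13, B1=20 ⇒ C7
C7: F8=4, B1=11 ⇒ F8
F8: B1=15 ⇒ B1
NN route 00 → C6 → J7 → C7 → F8 → B1 → 00 costs 80.
Optimal: 00 → C6 → C7 → F8 → B1 → J7 → 00 costs 73 (by enumerating all 60 distinct tours).
Excess = 80 − 73 = 7.

The nearest-neighbour route is 7 m longer than optimal.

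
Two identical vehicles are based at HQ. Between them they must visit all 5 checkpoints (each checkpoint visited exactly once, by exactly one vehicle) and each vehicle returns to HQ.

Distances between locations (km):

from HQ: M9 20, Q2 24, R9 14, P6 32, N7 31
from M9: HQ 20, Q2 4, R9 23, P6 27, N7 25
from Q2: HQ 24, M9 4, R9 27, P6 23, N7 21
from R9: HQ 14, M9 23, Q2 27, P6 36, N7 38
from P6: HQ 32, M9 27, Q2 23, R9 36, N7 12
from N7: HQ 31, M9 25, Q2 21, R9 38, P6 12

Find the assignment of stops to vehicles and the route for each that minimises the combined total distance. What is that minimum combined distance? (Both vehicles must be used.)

There are 2^4 − 1 = 15 ways to divide the 5 stops into two non-empty groups. For each, the best each vehicle can do is its own shortest tour through its group:
  {M9} + {Q2, R9, P6, N7}: 40 + 106 = 146
  {Q2} + {M9, R9, P6, N7}: 48 + 106 = 154
  {M9, Q2} + {R9, P6, N7}: 48 + 93 = 141
  {R9} + {M9, Q2, P6, N7}: 28 + 89 = 117
  {M9, R9} + {Q2, P6, N7}: 57 + 89 = 146
  {Q2, R9} + {M9, P6, N7}: 65 + 89 = 154
  … (15 splits in total)
Best: vehicle 1 HQ → R9 → HQ = 28; vehicle 2 HQ → M9 → Q2 → N7 → P6 → HQ = 89; combined 117.

117 km — the smallest possible combined total.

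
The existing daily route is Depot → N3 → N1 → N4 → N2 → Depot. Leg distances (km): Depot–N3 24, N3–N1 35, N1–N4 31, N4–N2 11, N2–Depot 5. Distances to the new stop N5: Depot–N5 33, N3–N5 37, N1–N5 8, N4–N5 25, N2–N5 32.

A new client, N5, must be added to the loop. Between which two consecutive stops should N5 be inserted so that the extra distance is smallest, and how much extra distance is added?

Adding 2 km by placing N5 on the N1–N4 leg.

Insertion cost between consecutive stops i–j is d(i,N5) + d(N5,j) − d(i,j):
  between Depot and N3: 33 + 37 − 24 = 46
  between N3 and N1: 37 + 8 − 35 = 10
  between N1 and N4: 8 + 25 − 31 = 2
  between N4 and N2: 25 + 32 − 11 = 46
  between N2 and Depot: 32 + 33 − 5 = 60
Cheapest insertion is between N1 and N4, adding 2.
New total = 106 + 2 = 108.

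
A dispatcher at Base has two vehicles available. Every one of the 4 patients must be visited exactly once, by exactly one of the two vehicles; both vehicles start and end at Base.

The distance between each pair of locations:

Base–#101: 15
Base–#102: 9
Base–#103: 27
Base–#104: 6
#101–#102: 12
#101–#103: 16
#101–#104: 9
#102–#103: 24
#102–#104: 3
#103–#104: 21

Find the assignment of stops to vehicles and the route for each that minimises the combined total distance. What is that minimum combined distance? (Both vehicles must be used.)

Check every non-empty split of the stops between the two vehicles; for each half take its own optimal tour:
  {#101} + {#102, #103, #104}: 30 + 60 = 90
  {#102} + {#101, #103, #104}: 18 + 58 = 76
  {#101, #102} + {#103, #104}: 36 + 54 = 90
  {#103} + {#101, #102, #104}: 54 + 36 = 90
  {#101, #103} + {#102, #104}: 58 + 18 = 76
  {#102, #103} + {#101, #104}: 60 + 30 = 90
  … (7 splits in total)
Best: vehicle 1 Base → #102 → Base = 18; vehicle 2 Base → #101 → #103 → #104 → Base = 58; combined 76.

76 — the smallest possible combined total.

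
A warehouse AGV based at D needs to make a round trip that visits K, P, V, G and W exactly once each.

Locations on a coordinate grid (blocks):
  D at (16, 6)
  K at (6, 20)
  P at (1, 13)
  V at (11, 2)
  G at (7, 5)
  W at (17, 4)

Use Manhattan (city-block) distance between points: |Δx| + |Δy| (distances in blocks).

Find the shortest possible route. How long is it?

Minimum total distance: 68 blocks.

There are 60 distinct closed tours to check (reversals are equivalent).
D→K→P→V→G→W→D: 24+12+21+7+11+3 = 78
D→K→P→V→W→G→D: 24+12+21+8+11+10 = 86
D→K→P→G→V→W→D: 24+12+14+7+8+3 = 68
D→K→P→G→W→V→D: 24+12+14+11+8+9 = 78
D→K→P→W→V→G→D: 24+12+25+8+7+10 = 86
D→K→P→W→G→V→D: 24+12+25+11+7+9 = 88
D→K→V→P→G→W→D: 24+23+21+14+11+3 = 96
D→K→V→P→W→G→D: 24+23+21+25+11+10 = 114
D→K→V→G→P→W→D: 24+23+7+14+25+3 = 96
D→K→V→G→W→P→D: 24+23+7+11+25+22 = 112
D→K→V→W→P→G→D: 24+23+8+25+14+10 = 104
D→K→V→W→G→P→D: 24+23+8+11+14+22 = 102
D→K→G→P→V→W→D: 24+16+14+21+8+3 = 86
D→K→G→P→W→V→D: 24+16+14+25+8+9 = 96
… (46 more)
The minimum is 68.
One optimal route: D → K → P → G → V → W → D (or its reverse).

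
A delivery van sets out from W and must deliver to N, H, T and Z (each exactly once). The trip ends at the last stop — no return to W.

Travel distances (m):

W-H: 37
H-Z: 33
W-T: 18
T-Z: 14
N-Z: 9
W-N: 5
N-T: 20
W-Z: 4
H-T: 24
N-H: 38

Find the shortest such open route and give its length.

52 m — the minimum one-way total.

There are 4! = 24 possible orderings.
W→N→H→T→Z: 5+38+24+14 = 81
W→N→H→Z→T: 5+38+33+14 = 90
W→N→T→H→Z: 5+20+24+33 = 82
W→N→T→Z→H: 5+20+14+33 = 72
W→N→Z→H→T: 5+9+33+24 = 71
W→N→Z→T→H: 5+9+14+24 = 52
W→H→N→T→Z: 37+38+20+14 = 109
W→H→N→Z→T: 37+38+9+14 = 98
W→H→T→N→Z: 37+24+20+9 = 90
W→H→T→Z→N: 37+24+14+9 = 84
W→H→Z→N→T: 37+33+9+20 = 99
W→H→Z→T→N: 37+33+14+20 = 104
W→T→N→H→Z: 18+20+38+33 = 109
W→T→N→Z→H: 18+20+9+33 = 80
… (10 more)
The minimum is 52.
One shortest path: W → N → Z → T → H.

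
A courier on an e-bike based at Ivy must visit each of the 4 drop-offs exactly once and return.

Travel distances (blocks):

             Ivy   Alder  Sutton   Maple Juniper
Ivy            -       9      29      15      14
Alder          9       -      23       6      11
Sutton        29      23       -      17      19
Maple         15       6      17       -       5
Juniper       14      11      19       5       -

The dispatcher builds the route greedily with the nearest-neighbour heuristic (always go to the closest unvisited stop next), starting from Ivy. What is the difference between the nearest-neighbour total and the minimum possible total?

Ivy: Alder=9, Juniper=14, Maple=15, Sutton=29 ⇒ Alder
Alder: Maple=6, Juniper=11, Sutton=23 ⇒ Maple
Maple: Juniper=5, Sutton=17 ⇒ Juniper
Juniper: Sutton=19 ⇒ Sutton
NN route Ivy → Alder → Maple → Juniper → Sutton → Ivy costs 68.
Optimal: Ivy → Alder → Maple → Sutton → Juniper → Ivy costs 65 (by enumerating all 12 distinct tours).
Excess = 68 − 65 = 3.

Excess over optimum: 3 blocks.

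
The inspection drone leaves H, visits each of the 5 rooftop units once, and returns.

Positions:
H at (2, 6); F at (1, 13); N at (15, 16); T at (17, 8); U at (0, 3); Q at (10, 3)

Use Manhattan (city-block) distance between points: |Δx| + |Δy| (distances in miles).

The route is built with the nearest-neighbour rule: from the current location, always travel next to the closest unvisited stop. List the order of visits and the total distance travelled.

Total distance 62 miles via the nearest-neighbour route H → U → Q → T → N → F → H.

H → [U:5 / F:8 / Q:11 / T:17 / N:23] → U (5)
U → [Q:10 / F:11 / T:22 / N:28] → Q (10)
Q → [T:12 / N:18 / F:19] → T (12)
T → [N:10 / F:21] → N (10)
N → [F:17] → F (17)
Return F→H: 8.
Total = 5 + 10 + 12 + 10 + 17 + 8 = 62.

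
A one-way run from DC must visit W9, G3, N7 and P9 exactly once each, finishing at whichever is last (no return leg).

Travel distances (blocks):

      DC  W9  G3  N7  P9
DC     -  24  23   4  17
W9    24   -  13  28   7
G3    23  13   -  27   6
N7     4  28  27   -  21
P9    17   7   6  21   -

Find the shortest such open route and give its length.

Shortest open route: 44 blocks.

There are 4! = 24 possible orderings.
DC→W9→G3→N7→P9: 24+13+27+21 = 85
DC→W9→G3→P9→N7: 24+13+6+21 = 64
DC→W9→N7→G3→P9: 24+28+27+6 = 85
DC→W9→N7→P9→G3: 24+28+21+6 = 79
DC→W9→P9→G3→N7: 24+7+6+27 = 64
DC→W9→P9→N7→G3: 24+7+21+27 = 79
DC→G3→W9→N7→P9: 23+13+28+21 = 85
DC→G3→W9→P9→N7: 23+13+7+21 = 64
DC→G3→N7→W9→P9: 23+27+28+7 = 85
DC→G3→N7→P9→W9: 23+27+21+7 = 78
DC→G3→P9→W9→N7: 23+6+7+28 = 64
DC→G3→P9→N7→W9: 23+6+21+28 = 78
DC→N7→W9→G3→P9: 4+28+13+6 = 51
DC→N7→W9→P9→G3: 4+28+7+6 = 45
… (10 more)
DC→N7→G3→P9→W9: 4+27+6+7 = 44  ← best
The minimum is 44.
One shortest path: DC → N7 → G3 → P9 → W9.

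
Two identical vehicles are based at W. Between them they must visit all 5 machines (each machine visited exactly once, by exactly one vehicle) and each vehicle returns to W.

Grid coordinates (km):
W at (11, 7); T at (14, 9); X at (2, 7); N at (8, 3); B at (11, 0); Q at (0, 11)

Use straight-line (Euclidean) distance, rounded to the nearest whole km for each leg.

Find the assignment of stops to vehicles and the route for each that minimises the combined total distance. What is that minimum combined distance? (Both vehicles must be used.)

There are 2^4 − 1 = 15 ways to divide the 5 stops into two non-empty groups. For each, the best each vehicle can do is its own shortest tour through its group:
  {T} + {X, N, B, Q}: 8 + 34 = 42
  {X} + {T, N, B, Q}: 18 + 40 = 58
  {T, X} + {N, B, Q}: 25 + 34 = 59
  {N} + {T, X, B, Q}: 10 + 40 = 50
  {T, N} + {X, B, Q}: 17 + 34 = 51
  {X, N} + {T, B, Q}: 21 + 41 = 62
  … (15 splits in total)
Best: vehicle 1 W → T → W = 8; vehicle 2 W → B → N → X → Q → W = 34; combined 42.

42 km — the smallest possible combined total.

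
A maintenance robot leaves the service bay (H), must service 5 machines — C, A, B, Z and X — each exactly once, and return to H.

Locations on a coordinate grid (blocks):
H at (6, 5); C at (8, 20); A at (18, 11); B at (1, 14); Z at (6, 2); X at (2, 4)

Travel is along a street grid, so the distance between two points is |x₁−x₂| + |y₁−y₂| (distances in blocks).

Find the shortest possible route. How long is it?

There are 60 distinct closed tours to check (reversals are equivalent).
H-C-A-B-Z-X-H: 17+19+20+17+6+5 = 84
H-C-A-B-X-Z-H: 17+19+20+11+6+3 = 76
H-C-A-Z-B-X-H: 17+19+21+17+11+5 = 90
H-C-A-Z-X-B-H: 17+19+21+6+11+14 = 88
H-C-A-X-B-Z-H: 17+19+23+11+17+3 = 90
H-C-A-X-Z-B-H: 17+19+23+6+17+14 = 96
H-C-B-A-Z-X-H: 17+13+20+21+6+5 = 82
H-C-B-A-X-Z-H: 17+13+20+23+6+3 = 82
H-C-B-Z-A-X-H: 17+13+17+21+23+5 = 96
H-C-B-Z-X-A-H: 17+13+17+6+23+18 = 94
H-C-B-X-A-Z-H: 17+13+11+23+21+3 = 88
H-C-B-X-Z-A-H: 17+13+11+6+21+18 = 86
H-C-Z-A-B-X-H: 17+20+21+20+11+5 = 94
H-C-Z-A-X-B-H: 17+20+21+23+11+14 = 106
… (46 more)
H-A-C-B-X-Z-H: 18+19+13+11+6+3 = 70  ← best
The minimum is 70.
One optimal route: H → A → C → B → X → Z → H (or its reverse).

70 blocks — the shortest possible round trip.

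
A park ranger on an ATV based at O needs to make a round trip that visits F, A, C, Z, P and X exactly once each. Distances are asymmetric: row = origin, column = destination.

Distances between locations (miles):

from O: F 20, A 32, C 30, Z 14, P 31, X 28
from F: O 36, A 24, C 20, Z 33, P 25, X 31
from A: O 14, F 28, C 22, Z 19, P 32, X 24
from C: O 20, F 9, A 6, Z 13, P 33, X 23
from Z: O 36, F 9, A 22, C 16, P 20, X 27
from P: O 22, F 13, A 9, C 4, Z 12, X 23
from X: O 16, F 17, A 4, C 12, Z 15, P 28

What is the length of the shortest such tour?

Minimum total distance: 93 miles.

O-F-A-C-Z-P-X-O: 20+24+22+13+20+23+16 = 138
O-F-A-C-Z-X-P-O: 20+24+22+13+27+28+22 = 156
O-F-A-C-P-Z-X-O: 20+24+22+33+12+27+16 = 154
O-F-A-C-P-X-Z-O: 20+24+22+33+23+15+36 = 173
O-F-A-C-X-Z-P-O: 20+24+22+23+15+20+22 = 146
O-F-A-C-X-P-Z-O: 20+24+22+23+28+12+36 = 165
O-F-A-Z-C-P-X-O: 20+24+19+16+33+23+16 = 151
O-F-A-Z-C-X-P-O: 20+24+19+16+23+28+22 = 152
… (712 more)
O-Z-F-P-C-X-A-O: 14+9+25+4+23+4+14 = 93  ← best
The minimum is 93.
One optimal route: O → Z → F → P → C → X → A → O.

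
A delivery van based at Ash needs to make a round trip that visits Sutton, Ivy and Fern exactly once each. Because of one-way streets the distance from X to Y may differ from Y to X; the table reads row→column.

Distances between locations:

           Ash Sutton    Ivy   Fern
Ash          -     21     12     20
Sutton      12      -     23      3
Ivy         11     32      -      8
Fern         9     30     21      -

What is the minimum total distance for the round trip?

Ash→Sutton→Ivy→Fern→Ash: 21+23+8+9 = 61
Ash→Sutton→Fern→Ivy→Ash: 21+3+21+11 = 56
Ash→Ivy→Sutton→Fern→Ash: 12+32+3+9 = 56
Ash→Ivy→Fern→Sutton→Ash: 12+8+30+12 = 62
Ash→Fern→Sutton→Ivy→Ash: 20+30+23+11 = 84
Ash→Fern→Ivy→Sutton→Ash: 20+21+32+12 = 85
The minimum is 56.
One optimal route: Ash → Sutton → Fern → Ivy → Ash.

Minimum total distance: 56.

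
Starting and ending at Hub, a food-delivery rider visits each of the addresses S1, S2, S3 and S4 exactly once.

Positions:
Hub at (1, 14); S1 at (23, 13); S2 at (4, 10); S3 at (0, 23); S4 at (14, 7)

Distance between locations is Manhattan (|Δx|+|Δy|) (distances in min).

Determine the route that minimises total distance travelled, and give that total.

Hub→S1→S2→S3→S4→Hub: 23+22+17+30+20 = 112
Hub→S1→S2→S4→S3→Hub: 23+22+13+30+10 = 98
Hub→S1→S3→S2→S4→Hub: 23+33+17+13+20 = 106
Hub→S1→S3→S4→S2→Hub: 23+33+30+13+7 = 106
Hub→S1→S4→S2→S3→Hub: 23+15+13+17+10 = 78
Hub→S1→S4→S3→S2→Hub: 23+15+30+17+7 = 92
Hub→S2→S1→S3→S4→Hub: 7+22+33+30+20 = 112
Hub→S2→S1→S4→S3→Hub: 7+22+15+30+10 = 84
Hub→S2→S3→S1→S4→Hub: 7+17+33+15+20 = 92
Hub→S2→S4→S1→S3→Hub: 7+13+15+33+10 = 78
Hub→S3→S1→S2→S4→Hub: 10+33+22+13+20 = 98
Hub→S3→S2→S1→S4→Hub: 10+17+22+15+20 = 84
The minimum is 78.
One optimal route: Hub → S1 → S4 → S2 → S3 → Hub (or its reverse).

Minimum total distance: 78 min.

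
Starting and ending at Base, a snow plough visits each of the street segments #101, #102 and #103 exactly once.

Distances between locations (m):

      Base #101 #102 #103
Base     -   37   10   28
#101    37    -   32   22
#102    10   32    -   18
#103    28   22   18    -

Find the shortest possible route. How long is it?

Minimum total distance: 87 m.

Base → #101 → #102 → #103 → Base: 37+32+18+28 = 115
Base → #101 → #103 → #102 → Base: 37+22+18+10 = 87
Base → #102 → #101 → #103 → Base: 10+32+22+28 = 92
The minimum is 87.
One optimal route: Base → #101 → #103 → #102 → Base (or its reverse).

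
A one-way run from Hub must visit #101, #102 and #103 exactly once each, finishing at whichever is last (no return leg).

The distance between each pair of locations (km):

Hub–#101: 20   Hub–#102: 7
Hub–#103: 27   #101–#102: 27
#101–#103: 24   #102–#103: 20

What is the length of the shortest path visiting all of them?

There are 3! = 6 possible orderings.
Hub → #101 → #102 → #103: 20+27+20 = 67
Hub → #101 → #103 → #102: 20+24+20 = 64
Hub → #102 → #101 → #103: 7+27+24 = 58
Hub → #102 → #103 → #101: 7+20+24 = 51
Hub → #103 → #101 → #102: 27+24+27 = 78
Hub → #103 → #102 → #101: 27+20+27 = 74
The minimum is 51.
One shortest path: Hub → #102 → #103 → #101.

51 km — the minimum one-way total.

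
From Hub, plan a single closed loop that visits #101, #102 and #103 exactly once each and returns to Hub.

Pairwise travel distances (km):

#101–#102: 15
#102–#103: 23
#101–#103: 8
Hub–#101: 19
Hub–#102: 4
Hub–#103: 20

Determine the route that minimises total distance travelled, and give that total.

47 km — the shortest possible round trip.

Hub - #101 - #102 - #103 - Hub: 19+15+23+20 = 77
Hub - #101 - #103 - #102 - Hub: 19+8+23+4 = 54
Hub - #102 - #101 - #103 - Hub: 4+15+8+20 = 47
The minimum is 47.
One optimal route: Hub → #102 → #101 → #103 → Hub (or its reverse).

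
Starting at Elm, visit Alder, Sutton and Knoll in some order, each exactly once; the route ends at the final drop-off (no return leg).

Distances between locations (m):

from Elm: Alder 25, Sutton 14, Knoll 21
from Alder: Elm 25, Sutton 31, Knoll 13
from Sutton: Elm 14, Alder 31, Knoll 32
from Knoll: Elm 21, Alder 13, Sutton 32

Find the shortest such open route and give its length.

There are 3! = 6 possible orderings.
Elm → Alder → Sutton → Knoll: 25+31+32 = 88
Elm → Alder → Knoll → Sutton: 25+13+32 = 70
Elm → Sutton → Alder → Knoll: 14+31+13 = 58
Elm → Sutton → Knoll → Alder: 14+32+13 = 59
Elm → Knoll → Alder → Sutton: 21+13+31 = 65
Elm → Knoll → Sutton → Alder: 21+32+31 = 84
The minimum is 58.
One shortest path: Elm → Sutton → Alder → Knoll.

Minimum one-way distance = 58 m.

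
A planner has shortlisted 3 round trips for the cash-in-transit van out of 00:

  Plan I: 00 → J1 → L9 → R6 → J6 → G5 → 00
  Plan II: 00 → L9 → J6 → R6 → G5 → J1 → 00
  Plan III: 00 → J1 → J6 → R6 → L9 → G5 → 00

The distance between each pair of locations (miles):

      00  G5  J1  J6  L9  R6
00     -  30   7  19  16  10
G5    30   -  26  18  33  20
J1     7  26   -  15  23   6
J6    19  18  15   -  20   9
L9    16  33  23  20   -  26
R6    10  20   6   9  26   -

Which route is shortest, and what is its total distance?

Shortest is Plan II, total 98 miles.

Plan I: 7 + 23 + 26 + 9 + 18 + 30 = 113
Plan II: 16 + 20 + 9 + 20 + 26 + 7 = 98
Plan III: 7 + 15 + 9 + 26 + 33 + 30 = 120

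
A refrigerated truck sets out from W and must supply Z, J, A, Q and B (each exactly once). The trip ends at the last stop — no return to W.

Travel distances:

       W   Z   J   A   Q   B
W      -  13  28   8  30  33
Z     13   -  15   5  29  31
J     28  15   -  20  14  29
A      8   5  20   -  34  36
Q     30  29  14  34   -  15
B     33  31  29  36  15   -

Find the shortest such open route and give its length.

There are 5! = 120 possible orderings.
W - Z - J - A - Q - B: 13+15+20+34+15 = 97
W - Z - J - A - B - Q: 13+15+20+36+15 = 99
W - Z - J - Q - A - B: 13+15+14+34+36 = 112
W - Z - J - Q - B - A: 13+15+14+15+36 = 93
W - Z - J - B - A - Q: 13+15+29+36+34 = 127
W - Z - J - B - Q - A: 13+15+29+15+34 = 106
W - Z - A - J - Q - B: 13+5+20+14+15 = 67
W - Z - A - J - B - Q: 13+5+20+29+15 = 82
W - Z - A - Q - J - B: 13+5+34+14+29 = 95
W - Z - A - Q - B - J: 13+5+34+15+29 = 96
W - Z - A - B - J - Q: 13+5+36+29+14 = 97
W - Z - A - B - Q - J: 13+5+36+15+14 = 83
W - Z - Q - J - A - B: 13+29+14+20+36 = 112
W - Z - Q - J - B - A: 13+29+14+29+36 = 121
… (106 more)
W - A - Z - J - Q - B: 8+5+15+14+15 = 57  ← best
The minimum is 57.
One shortest path: W → A → Z → J → Q → B.

Shortest open route: 57.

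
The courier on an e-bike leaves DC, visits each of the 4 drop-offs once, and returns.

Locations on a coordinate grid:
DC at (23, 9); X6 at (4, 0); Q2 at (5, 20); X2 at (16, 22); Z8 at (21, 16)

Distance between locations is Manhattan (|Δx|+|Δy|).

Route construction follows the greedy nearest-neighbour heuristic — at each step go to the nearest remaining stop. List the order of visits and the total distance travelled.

At DC the remaining stops are Z8 9, X2 20, X6 28, Q2 29; go to Z8.
At Z8 the remaining stops are X2 11, Q2 20, X6 33; go to X2.
At X2 the remaining stops are Q2 13, X6 34; go to Q2.
At Q2 the remaining stops are X6 21; go to X6.
Return X6→DC: 28.
Total = 9 + 11 + 13 + 21 + 28 = 82.

Total distance 82 via the nearest-neighbour route DC → Z8 → X2 → Q2 → X6 → DC.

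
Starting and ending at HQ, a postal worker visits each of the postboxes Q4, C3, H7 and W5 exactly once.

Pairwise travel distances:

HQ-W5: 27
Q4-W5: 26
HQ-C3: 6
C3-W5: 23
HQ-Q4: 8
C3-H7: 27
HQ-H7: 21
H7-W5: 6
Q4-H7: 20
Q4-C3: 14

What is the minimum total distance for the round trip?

With 4 stops there are 4!/2 = 12 distinct round trips (a route and its reverse cost the same).
HQ - Q4 - C3 - H7 - W5 - HQ: 8+14+27+6+27 = 82
HQ - Q4 - C3 - W5 - H7 - HQ: 8+14+23+6+21 = 72
HQ - Q4 - H7 - C3 - W5 - HQ: 8+20+27+23+27 = 105
HQ - Q4 - H7 - W5 - C3 - HQ: 8+20+6+23+6 = 63
HQ - Q4 - W5 - C3 - H7 - HQ: 8+26+23+27+21 = 105
HQ - Q4 - W5 - H7 - C3 - HQ: 8+26+6+27+6 = 73
HQ - C3 - Q4 - H7 - W5 - HQ: 6+14+20+6+27 = 73
HQ - C3 - Q4 - W5 - H7 - HQ: 6+14+26+6+21 = 73
HQ - C3 - H7 - Q4 - W5 - HQ: 6+27+20+26+27 = 106
HQ - C3 - W5 - Q4 - H7 - HQ: 6+23+26+20+21 = 96
HQ - H7 - Q4 - C3 - W5 - HQ: 21+20+14+23+27 = 105
HQ - H7 - C3 - Q4 - W5 - HQ: 21+27+14+26+27 = 115
The minimum is 63.
One optimal route: HQ → Q4 → H7 → W5 → C3 → HQ (or its reverse).

Shortest round trip = 63.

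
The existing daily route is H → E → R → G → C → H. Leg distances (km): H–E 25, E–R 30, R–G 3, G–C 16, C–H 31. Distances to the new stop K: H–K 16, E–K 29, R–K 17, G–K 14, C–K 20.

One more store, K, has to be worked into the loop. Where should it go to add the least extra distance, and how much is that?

+5 km — insert K between C and H.

Insertion cost between consecutive stops i–j is d(i,K) + d(K,j) − d(i,j):
  between H and E: 16 + 29 − 25 = 20
  between E and R: 29 + 17 − 30 = 16
  between R and G: 17 + 14 − 3 = 28
  between G and C: 14 + 20 − 16 = 18
  between C and H: 20 + 16 − 31 = 5
Cheapest insertion is between C and H, adding 5.
New total = 105 + 5 = 110.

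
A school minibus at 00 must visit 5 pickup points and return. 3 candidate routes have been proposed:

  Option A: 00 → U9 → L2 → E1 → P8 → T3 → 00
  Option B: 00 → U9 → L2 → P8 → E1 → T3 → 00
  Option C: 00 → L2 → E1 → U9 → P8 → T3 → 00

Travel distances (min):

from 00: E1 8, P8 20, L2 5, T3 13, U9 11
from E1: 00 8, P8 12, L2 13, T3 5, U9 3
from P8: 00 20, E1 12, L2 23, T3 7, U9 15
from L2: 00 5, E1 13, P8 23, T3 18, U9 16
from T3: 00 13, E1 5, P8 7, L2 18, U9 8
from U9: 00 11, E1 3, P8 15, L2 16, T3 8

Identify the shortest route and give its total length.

Option A: 11 + 16 + 13 + 12 + 7 + 13 = 72
Option B: 11 + 16 + 23 + 12 + 5 + 13 = 80
Option C: 5 + 13 + 3 + 15 + 7 + 13 = 56

Shortest is Option C, total 56 min.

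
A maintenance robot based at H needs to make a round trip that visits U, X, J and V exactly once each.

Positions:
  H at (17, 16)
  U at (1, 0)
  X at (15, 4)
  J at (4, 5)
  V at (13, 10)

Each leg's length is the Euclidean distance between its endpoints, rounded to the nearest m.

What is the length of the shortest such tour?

H-U-X-J-V-H: 23+15+11+10+7 = 66
H-U-X-V-J-H: 23+15+6+10+17 = 71
H-U-J-X-V-H: 23+6+11+6+7 = 53
H-U-J-V-X-H: 23+6+10+6+12 = 57
H-U-V-X-J-H: 23+16+6+11+17 = 73
H-U-V-J-X-H: 23+16+10+11+12 = 72
H-X-U-J-V-H: 12+15+6+10+7 = 50
H-X-U-V-J-H: 12+15+16+10+17 = 70
H-X-J-U-V-H: 12+11+6+16+7 = 52
H-X-V-U-J-H: 12+6+16+6+17 = 57
H-J-U-X-V-H: 17+6+15+6+7 = 51
H-J-X-U-V-H: 17+11+15+16+7 = 66
The minimum is 50.
One optimal route: H → X → U → J → V → H (or its reverse).

50 m — the shortest possible round trip.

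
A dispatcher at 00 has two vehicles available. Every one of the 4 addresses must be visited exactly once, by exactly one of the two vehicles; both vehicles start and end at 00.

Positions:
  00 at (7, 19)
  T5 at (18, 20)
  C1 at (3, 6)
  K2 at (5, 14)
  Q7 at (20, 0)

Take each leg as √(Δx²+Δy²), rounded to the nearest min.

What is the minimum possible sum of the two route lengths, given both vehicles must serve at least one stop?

Try each way of splitting the stops between the two vehicles (each non-empty) and, for each split, find the best tour for each vehicle:
  {T5} + {C1, K2, Q7}: 22 + 54 = 76
  {C1} + {T5, K2, Q7}: 28 + 57 = 85
  {T5, C1} + {K2, Q7}: 46 + 49 = 95
  {K2} + {T5, C1, Q7}: 10 + 63 = 73
  {T5, K2} + {C1, Q7}: 30 + 55 = 85
  {C1, K2} + {T5, Q7}: 27 + 54 = 81
  … (7 splits in total)
Best: vehicle 1 00 → K2 → 00 = 10; vehicle 2 00 → T5 → Q7 → C1 → 00 = 63; combined 73.

Minimum combined distance: 73 min.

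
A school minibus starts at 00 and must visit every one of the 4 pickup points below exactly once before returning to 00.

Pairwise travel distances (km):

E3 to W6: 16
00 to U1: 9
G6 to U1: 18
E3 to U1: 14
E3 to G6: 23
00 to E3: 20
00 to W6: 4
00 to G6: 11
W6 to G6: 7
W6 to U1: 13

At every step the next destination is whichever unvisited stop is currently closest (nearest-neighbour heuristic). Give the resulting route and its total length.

63 km along 00 → W6 → G6 → U1 → E3 → 00.

At 00 the remaining stops are W6 4, U1 9, G6 11, E3 20; go to W6.
At W6 the remaining stops are G6 7, U1 13, E3 16; go to G6.
At G6 the remaining stops are U1 18, E3 23; go to U1.
At U1 the remaining stops are E3 14; go to E3.
Return E3→00: 20.
Total = 4 + 7 + 18 + 14 + 20 = 63.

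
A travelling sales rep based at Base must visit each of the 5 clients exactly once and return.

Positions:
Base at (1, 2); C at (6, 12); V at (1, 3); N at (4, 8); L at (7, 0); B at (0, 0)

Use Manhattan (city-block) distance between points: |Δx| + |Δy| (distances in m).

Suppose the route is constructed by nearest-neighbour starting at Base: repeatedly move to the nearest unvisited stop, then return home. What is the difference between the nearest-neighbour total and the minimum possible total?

Base: V=1, B=3, L=8, N=9, C=15 ⇒ V
V: B=4, N=8, L=9, C=14 ⇒ B
B: L=7, N=12, C=18 ⇒ L
L: N=11, C=13 ⇒ N
N: C=6 ⇒ C
NN route Base → V → B → L → N → C → Base costs 44.
Optimal: Base → V → N → C → L → B → Base costs 38 (by enumerating all 60 distinct tours).
Excess = 44 − 38 = 6.

6 m longer than the optimal tour.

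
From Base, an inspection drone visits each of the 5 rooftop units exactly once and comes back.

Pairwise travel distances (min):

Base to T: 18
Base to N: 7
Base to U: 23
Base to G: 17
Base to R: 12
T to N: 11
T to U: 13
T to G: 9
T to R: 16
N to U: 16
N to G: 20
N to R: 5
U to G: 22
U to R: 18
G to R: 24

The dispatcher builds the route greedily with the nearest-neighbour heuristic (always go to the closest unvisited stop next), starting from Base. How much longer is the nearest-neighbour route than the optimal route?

Base: N=7, R=12, G=17, T=18, U=23 ⇒ N
N: R=5, T=11, U=16, G=20 ⇒ R
R: T=16, U=18, G=24 ⇒ T
T: G=9, U=13 ⇒ G
G: U=22 ⇒ U
NN route Base → N → R → T → G → U → Base costs 82.
Optimal: Base → N → R → U → T → G → Base costs 69 (by enumerating all 60 distinct tours).
Excess = 82 − 69 = 13.

13 min longer than the optimal tour.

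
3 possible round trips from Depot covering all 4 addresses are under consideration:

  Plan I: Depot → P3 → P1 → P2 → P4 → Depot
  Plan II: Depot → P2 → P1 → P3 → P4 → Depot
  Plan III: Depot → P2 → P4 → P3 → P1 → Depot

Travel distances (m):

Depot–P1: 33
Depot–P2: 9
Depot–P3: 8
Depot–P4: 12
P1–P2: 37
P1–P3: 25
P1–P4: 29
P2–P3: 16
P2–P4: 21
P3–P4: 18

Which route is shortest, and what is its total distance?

101 m — Plan II is the shortest.

Plan I: 8 + 25 + 37 + 21 + 12 = 103
Plan II: 9 + 37 + 25 + 18 + 12 = 101
Plan III: 9 + 21 + 18 + 25 + 33 = 106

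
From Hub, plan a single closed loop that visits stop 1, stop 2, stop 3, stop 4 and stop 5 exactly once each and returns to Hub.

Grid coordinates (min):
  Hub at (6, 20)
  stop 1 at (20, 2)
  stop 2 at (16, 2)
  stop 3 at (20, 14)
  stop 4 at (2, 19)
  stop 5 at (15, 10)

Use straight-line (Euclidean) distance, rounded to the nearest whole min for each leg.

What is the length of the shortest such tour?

Minimum total distance: 59 min.

With 5 stops there are 5!/2 = 60 distinct round trips (a route and its reverse cost the same).
Hub→stop 1→stop 2→stop 3→stop 4→stop 5→Hub: 23+4+13+19+16+13 = 88
Hub→stop 1→stop 2→stop 3→stop 5→stop 4→Hub: 23+4+13+6+16+4 = 66
Hub→stop 1→stop 2→stop 4→stop 3→stop 5→Hub: 23+4+22+19+6+13 = 87
Hub→stop 1→stop 2→stop 4→stop 5→stop 3→Hub: 23+4+22+16+6+15 = 86
Hub→stop 1→stop 2→stop 5→stop 3→stop 4→Hub: 23+4+8+6+19+4 = 64
Hub→stop 1→stop 2→stop 5→stop 4→stop 3→Hub: 23+4+8+16+19+15 = 85
Hub→stop 1→stop 3→stop 2→stop 4→stop 5→Hub: 23+12+13+22+16+13 = 99
Hub→stop 1→stop 3→stop 2→stop 5→stop 4→Hub: 23+12+13+8+16+4 = 76
Hub→stop 1→stop 3→stop 4→stop 2→stop 5→Hub: 23+12+19+22+8+13 = 97
Hub→stop 1→stop 3→stop 4→stop 5→stop 2→Hub: 23+12+19+16+8+21 = 99
Hub→stop 1→stop 3→stop 5→stop 2→stop 4→Hub: 23+12+6+8+22+4 = 75
Hub→stop 1→stop 3→stop 5→stop 4→stop 2→Hub: 23+12+6+16+22+21 = 100
Hub→stop 1→stop 4→stop 2→stop 3→stop 5→Hub: 23+25+22+13+6+13 = 102
Hub→stop 1→stop 4→stop 2→stop 5→stop 3→Hub: 23+25+22+8+6+15 = 99
… (46 more)
Hub→stop 3→stop 1→stop 2→stop 5→stop 4→Hub: 15+12+4+8+16+4 = 59  ← best
The minimum is 59.
One optimal route: Hub → stop 3 → stop 1 → stop 2 → stop 5 → stop 4 → Hub (or its reverse).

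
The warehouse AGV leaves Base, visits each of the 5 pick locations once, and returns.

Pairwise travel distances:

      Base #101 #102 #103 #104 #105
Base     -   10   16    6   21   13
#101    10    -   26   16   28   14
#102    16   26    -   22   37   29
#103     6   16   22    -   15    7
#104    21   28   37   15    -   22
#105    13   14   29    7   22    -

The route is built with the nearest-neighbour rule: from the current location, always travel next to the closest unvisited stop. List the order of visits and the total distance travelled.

From Base: distances to unvisited — #103=6, #101=10, #105=13, #102=16, #104=21. Nearest is #103 (6).
From #103: distances to unvisited — #105=7, #104=15, #101=16, #102=22. Nearest is #105 (7).
From #105: distances to unvisited — #101=14, #104=22, #102=29. Nearest is #101 (14).
From #101: distances to unvisited — #102=26, #104=28. Nearest is #102 (26).
From #102: distances to unvisited — #104=37. Nearest is #104 (37).
Return #104→Base: 21.
Total = 6 + 7 + 14 + 26 + 37 + 21 = 111.

Total distance 111 via the nearest-neighbour route Base → #103 → #105 → #101 → #102 → #104 → Base.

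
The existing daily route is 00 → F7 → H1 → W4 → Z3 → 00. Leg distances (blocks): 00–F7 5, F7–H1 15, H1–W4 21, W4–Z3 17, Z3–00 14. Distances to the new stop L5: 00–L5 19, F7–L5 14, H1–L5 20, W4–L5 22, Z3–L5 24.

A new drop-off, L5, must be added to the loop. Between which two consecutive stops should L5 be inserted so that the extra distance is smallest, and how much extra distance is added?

+19 blocks — insert L5 between F7 and H1.

Insertion cost between consecutive stops i–j is d(i,L5) + d(L5,j) − d(i,j):
  between 00 and F7: 19 + 14 − 5 = 28
  between F7 and H1: 14 + 20 − 15 = 19
  between H1 and W4: 20 + 22 − 21 = 21
  between W4 and Z3: 22 + 24 − 17 = 29
  between Z3 and 00: 24 + 19 − 14 = 29
Cheapest insertion is between F7 and H1, adding 19.
New total = 72 + 19 = 91.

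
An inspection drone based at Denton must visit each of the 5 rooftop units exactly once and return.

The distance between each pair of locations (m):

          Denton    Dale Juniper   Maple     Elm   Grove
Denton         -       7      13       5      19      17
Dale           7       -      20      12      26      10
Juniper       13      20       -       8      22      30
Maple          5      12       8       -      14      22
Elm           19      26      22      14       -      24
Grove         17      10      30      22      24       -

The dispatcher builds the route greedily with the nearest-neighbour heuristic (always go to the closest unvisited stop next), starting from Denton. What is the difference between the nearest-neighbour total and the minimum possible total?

From Denton: Maple=5, Dale=7, Juniper=13, Grove=17, Elm=19 → choose Maple (5).
From Maple: Juniper=8, Dale=12, Elm=14, Grove=22 → choose Juniper (8).
From Juniper: Dale=20, Elm=22, Grove=30 → choose Dale (20).
From Dale: Grove=10, Elm=26 → choose Grove (10).
From Grove: Elm=24 → choose Elm (24).
NN route Denton → Maple → Juniper → Dale → Grove → Elm → Denton costs 86.
Optimal: Denton → Dale → Grove → Elm → Juniper → Maple → Denton costs 76 (by enumerating all 60 distinct tours).
Excess = 86 − 76 = 10.

The nearest-neighbour route is 10 m longer than optimal.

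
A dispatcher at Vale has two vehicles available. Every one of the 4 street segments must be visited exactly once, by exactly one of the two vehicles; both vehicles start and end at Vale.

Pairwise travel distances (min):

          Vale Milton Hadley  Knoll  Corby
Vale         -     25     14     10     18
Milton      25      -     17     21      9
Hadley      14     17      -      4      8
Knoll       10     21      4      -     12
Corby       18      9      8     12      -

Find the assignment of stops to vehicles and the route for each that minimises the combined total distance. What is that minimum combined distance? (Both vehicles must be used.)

76 min — the smallest possible combined total.

Try each way of splitting the stops between the two vehicles (each non-empty) and, for each split, find the best tour for each vehicle:
  {Milton} + {Hadley, Knoll, Corby}: 50 + 40 = 90
  {Hadley} + {Milton, Knoll, Corby}: 28 + 56 = 84
  {Milton, Hadley} + {Knoll, Corby}: 56 + 40 = 96
  {Knoll} + {Milton, Hadley, Corby}: 20 + 56 = 76
  {Milton, Knoll} + {Hadley, Corby}: 56 + 40 = 96
  {Hadley, Knoll} + {Milton, Corby}: 28 + 52 = 80
  … (7 splits in total)
Best: vehicle 1 Vale → Knoll → Vale = 20; vehicle 2 Vale → Milton → Corby → Hadley → Vale = 56; combined 76.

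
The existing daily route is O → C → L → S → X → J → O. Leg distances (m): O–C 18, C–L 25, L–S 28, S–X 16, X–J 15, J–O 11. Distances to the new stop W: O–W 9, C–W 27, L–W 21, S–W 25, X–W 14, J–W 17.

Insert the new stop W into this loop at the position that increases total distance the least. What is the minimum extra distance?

Insertion cost between consecutive stops i–j is d(i,W) + d(W,j) − d(i,j):
  between O and C: 9 + 27 − 18 = 18
  between C and L: 27 + 21 − 25 = 23
  between L and S: 21 + 25 − 28 = 18
  between S and X: 25 + 14 − 16 = 23
  between X and J: 14 + 17 − 15 = 16
  between J and O: 17 + 9 − 11 = 15
Cheapest insertion is between J and O, adding 15.
New total = 113 + 15 = 128.

Adding 15 m by placing W on the J–O leg.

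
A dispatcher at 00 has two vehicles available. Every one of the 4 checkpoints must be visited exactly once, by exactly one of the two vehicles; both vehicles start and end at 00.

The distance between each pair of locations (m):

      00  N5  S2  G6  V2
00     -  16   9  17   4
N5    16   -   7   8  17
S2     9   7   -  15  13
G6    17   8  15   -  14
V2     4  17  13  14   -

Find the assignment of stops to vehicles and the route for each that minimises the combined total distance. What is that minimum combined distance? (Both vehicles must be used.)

Check every non-empty split of the stops between the two vehicles; for each half take its own optimal tour:
  {N5} + {S2, G6, V2}: 32 + 42 = 74
  {S2} + {N5, G6, V2}: 18 + 42 = 60
  {N5, S2} + {G6, V2}: 32 + 35 = 67
  {G6} + {N5, S2, V2}: 34 + 37 = 71
  {N5, G6} + {S2, V2}: 41 + 26 = 67
  {S2, G6} + {N5, V2}: 41 + 37 = 78
  … (7 splits in total)
  {N5, S2, G6} + {V2}: 41 + 8 = 49  ← best
Best: vehicle 1 00 → S2 → N5 → G6 → 00 = 41; vehicle 2 00 → V2 → 00 = 8; combined 49.

49 m — the smallest possible combined total.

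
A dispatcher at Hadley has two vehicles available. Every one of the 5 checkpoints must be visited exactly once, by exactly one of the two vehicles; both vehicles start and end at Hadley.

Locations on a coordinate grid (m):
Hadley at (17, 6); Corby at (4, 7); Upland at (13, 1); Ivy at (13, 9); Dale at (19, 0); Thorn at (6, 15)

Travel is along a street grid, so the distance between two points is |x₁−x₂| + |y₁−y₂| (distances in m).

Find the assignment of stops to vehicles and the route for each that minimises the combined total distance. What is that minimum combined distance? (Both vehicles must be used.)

Check every non-empty split of the stops between the two vehicles; for each half take its own optimal tour:
  {Corby} + {Upland, Ivy, Dale, Thorn}: 28 + 56 = 84
  {Upland} + {Corby, Ivy, Dale, Thorn}: 18 + 60 = 78
  {Corby, Upland} + {Ivy, Dale, Thorn}: 38 + 56 = 94
  {Ivy} + {Corby, Upland, Dale, Thorn}: 14 + 60 = 74
  {Corby, Ivy} + {Upland, Dale, Thorn}: 32 + 56 = 88
  {Upland, Ivy} + {Corby, Dale, Thorn}: 24 + 60 = 84
  … (15 splits in total)
  {Upland, Dale} + {Corby, Ivy, Thorn}: 24 + 44 = 68  ← best
Best: vehicle 1 Hadley → Upland → Dale → Hadley = 24; vehicle 2 Hadley → Corby → Thorn → Ivy → Hadley = 44; combined 68.

68 m — the smallest possible combined total.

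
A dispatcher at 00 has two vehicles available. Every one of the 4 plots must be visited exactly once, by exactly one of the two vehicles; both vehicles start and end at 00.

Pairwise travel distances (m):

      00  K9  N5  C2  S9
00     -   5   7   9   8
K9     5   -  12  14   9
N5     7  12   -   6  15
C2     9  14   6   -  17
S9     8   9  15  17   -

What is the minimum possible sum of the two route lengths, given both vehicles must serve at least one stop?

Minimum combined distance: 44 m.

There are 2^3 − 1 = 7 ways to divide the 4 stops into two non-empty groups. For each, the best each vehicle can do is its own shortest tour through its group:
  {K9} + {N5, C2, S9}: 10 + 38 = 48
  {N5} + {K9, C2, S9}: 14 + 40 = 54
  {K9, N5} + {C2, S9}: 24 + 34 = 58
  {C2} + {K9, N5, S9}: 18 + 36 = 54
  {K9, C2} + {N5, S9}: 28 + 30 = 58
  {N5, C2} + {K9, S9}: 22 + 22 = 44
  … (7 splits in total)
Best: vehicle 1 00 → N5 → C2 → 00 = 22; vehicle 2 00 → K9 → S9 → 00 = 22; combined 44.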